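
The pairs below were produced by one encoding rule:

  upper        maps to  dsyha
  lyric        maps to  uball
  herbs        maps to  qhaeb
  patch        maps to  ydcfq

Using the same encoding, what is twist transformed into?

czrvc

A repeating key of period 2 is used — shifts +9, +3 over and over.
On twist: t+9=c, w+3=z, i+9=r, s+3=v, t+9=c.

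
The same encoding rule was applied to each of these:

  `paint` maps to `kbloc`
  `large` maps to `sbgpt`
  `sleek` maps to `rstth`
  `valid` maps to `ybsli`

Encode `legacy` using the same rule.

stpbxf

p(15)→k(10) and a(0)→b(1) fit y≡11x+1 (mod 26); the inverse of 11 mod 26 is 19. This is an affine cipher: with a=0,…,z=25, each position x becomes (11x+1) mod 26.
For legacy: l(11)→11·11+1≡18=s; e(4)→11·4+1≡19=t; g(6)→11·6+1≡15=p; a(0)→11·0+1≡1=b; c(2)→11·2+1≡23=x; y(24)→11·24+1≡5=f (all mod 26).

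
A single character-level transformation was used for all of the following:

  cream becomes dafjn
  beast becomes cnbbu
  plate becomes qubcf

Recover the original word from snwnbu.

reveal

Shifts by position in cream: pos 0: c→d (+1), pos 1: r→a (+9), pos 2: e→f (+1), pos 3: a→j (+9) — repeating every 2. It's a Vigenère-style cipher with numeric key [1,9]: position i shifts by key[i mod 2].
Reversing it on snwnbu: s−1=r, n−9=e, w−1=v, n−9=e, b−1=a, u−9=l.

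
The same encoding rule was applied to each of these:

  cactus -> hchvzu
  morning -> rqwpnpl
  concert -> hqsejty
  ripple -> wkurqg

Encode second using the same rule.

Shifts by position in cactus: pos 0: c→h (+5), pos 1: a→c (+2), pos 2: c→h (+5), pos 3: t→v (+2) — repeating every 2. A repeating key of period 2 is used — shifts +5, +2 over and over.
On second: s+5=x, e+2=g, c+5=h, o+2=q, n+5=s, d+2=f.

xghqsf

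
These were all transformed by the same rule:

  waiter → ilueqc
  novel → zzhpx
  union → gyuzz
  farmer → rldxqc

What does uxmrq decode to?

A repeating key of period 2 is used — shifts +12, +11 over and over.
Undoing it on uxmrq: u−12=i, x−11=m, m−12=a, r−11=g, q−12=e.

image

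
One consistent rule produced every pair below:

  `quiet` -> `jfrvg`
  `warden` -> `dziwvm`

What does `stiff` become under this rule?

hgruu

Each pair mirrors across the alphabet (q↔j, u↔f, i↔r): positions sum to 25. Letters are reflected about the middle of the alphabet (position → 25−position): Atbash.
For stiff: s↔h, t↔g, i↔r, f↔u, f↔u.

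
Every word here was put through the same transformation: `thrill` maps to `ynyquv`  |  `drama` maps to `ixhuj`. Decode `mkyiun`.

herald

In thrill: t→y is +5, h→n is +6, r→y is +7, i→q is +8 — the shift increases by 1 each position. Letter i (0-indexed) is shifted by i+5, so successive shifts are 5, 6, 7, ….
Undoing it on mkyiun: m−5=h, k−6=e, y−7=r, i−8=a, u−9=l, n−10=d.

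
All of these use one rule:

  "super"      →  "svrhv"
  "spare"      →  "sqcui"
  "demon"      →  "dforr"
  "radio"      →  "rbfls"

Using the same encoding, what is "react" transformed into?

In super: s→s is +0, u→v is +1, p→r is +2, e→h is +3 — the shift increases by 1 each position. Letter i (0-indexed) is shifted by i+0, so successive shifts are 0, 1, 2, ….
For react: r+0=r, e+1=f, a+2=c, c+3=f, t+4=x.

rfcfx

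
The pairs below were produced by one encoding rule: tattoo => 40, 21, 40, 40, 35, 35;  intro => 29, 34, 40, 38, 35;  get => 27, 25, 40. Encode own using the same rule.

35, 43, 34

t is letter #20 and maps to 40: an offset of 20. Letters become their 1-based position plus 20 (so a→21, b→22, …).
For own: o=15→35, w=23→43, n=14→34.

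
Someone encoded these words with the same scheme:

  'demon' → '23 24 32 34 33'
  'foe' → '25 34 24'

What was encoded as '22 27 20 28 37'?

d is letter #4 and maps to 23: an offset of 19. The number is (letter's place in the alphabet, a=1) + 19.
Decoding 22 27 20 28 37: 22→(22−19)÷1=3=c, 27→(27−19)÷1=8=h, 20→(20−19)÷1=1=a, 28→(28−19)÷1=9=i, 37→(37−19)÷1=18=r.

chair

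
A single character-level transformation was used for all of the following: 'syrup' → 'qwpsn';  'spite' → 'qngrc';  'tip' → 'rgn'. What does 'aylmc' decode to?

Compare letters: s→q is +24, y→w is +24, r→p is +24 — a constant shift. This is a Caesar cipher with shift 24.
Decoding aylmc: a−24=c, y−24=a, l−24=n, m−24=o, c−24=e.

canoe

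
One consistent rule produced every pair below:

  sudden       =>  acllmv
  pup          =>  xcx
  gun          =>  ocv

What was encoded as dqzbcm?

virtue

Compare letters: s→a is +8, u→c is +8, d→l is +8 — a constant shift. It's a constant shift of +8 (ROT8).
Decoding dqzbcm: d−8=v, q−8=i, z−8=r, b−8=t, c−8=u, m−8=e.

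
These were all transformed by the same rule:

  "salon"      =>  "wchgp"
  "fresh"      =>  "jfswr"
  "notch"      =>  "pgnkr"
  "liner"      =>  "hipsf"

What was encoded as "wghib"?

solid

s(18)→w(22) and a(0)→c(2) fit y≡17x+2 (mod 26); the inverse of 17 mod 26 is 23. This is an affine cipher: with a=0,…,z=25, each position x becomes (17x+2) mod 26.
Reversing it on wghib: w(22)→23·(22−2)≡18=s; g(6)→23·(6−2)≡14=o; h(7)→23·(7−2)≡11=l; i(8)→23·(8−2)≡8=i; b(1)→23·(1−2)≡3=d (all mod 26).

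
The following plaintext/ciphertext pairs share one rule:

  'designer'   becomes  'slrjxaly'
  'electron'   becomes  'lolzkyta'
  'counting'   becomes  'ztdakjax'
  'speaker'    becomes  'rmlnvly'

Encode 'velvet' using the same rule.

wlowlk

d(3)→s(18) and e(4)→l(11) fit y≡19x+13 (mod 26); the inverse of 19 mod 26 is 11. This is an affine cipher: with a=0,…,z=25, each position x becomes (19x+13) mod 26.
Applying it to velvet: v(21)→19·21+13≡22=w; e(4)→19·4+13≡11=l; l(11)→19·11+13≡14=o; v(21)→19·21+13≡22=w; e(4)→19·4+13≡11=l; t(19)→19·19+13≡10=k (all mod 26).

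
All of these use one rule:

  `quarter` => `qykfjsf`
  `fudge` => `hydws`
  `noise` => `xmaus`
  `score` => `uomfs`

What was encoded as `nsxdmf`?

q(16)→q(16) and u(20)→y(24) fit y≡15x+10 (mod 26); the inverse of 15 mod 26 is 7. This is an affine cipher: with a=0,…,z=25, each position x becomes (15x+10) mod 26.
Decoding nsxdmf: n(13)→7·(13−10)≡21=v; s(18)→7·(18−10)≡4=e; x(23)→7·(23−10)≡13=n; d(3)→7·(3−10)≡3=d; m(12)→7·(12−10)≡14=o; f(5)→7·(5−10)≡17=r (all mod 26).

vendor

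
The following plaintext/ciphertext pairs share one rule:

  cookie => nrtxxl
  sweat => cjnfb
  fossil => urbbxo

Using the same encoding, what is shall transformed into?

The output letters match the input read backwards, each shifted +9: cookie reversed is eikooc. The word is reversed, then every letter is shifted forward by 9.
For shall: reverse → llahs; then shift: l+9=u, l+9=u, a+9=j, h+9=q, s+9=b.

uujqb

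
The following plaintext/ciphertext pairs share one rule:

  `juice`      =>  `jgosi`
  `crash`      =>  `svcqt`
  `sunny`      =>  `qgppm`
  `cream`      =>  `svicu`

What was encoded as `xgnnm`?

buddy

j(9)→j(9) and u(20)→g(6) fit y≡21x+2 (mod 26); the inverse of 21 mod 26 is 5. This is an affine cipher: with a=0,…,z=25, each position x becomes (21x+2) mod 26.
Reversing it on xgnnm: x(23)→5·(23−2)≡1=b; g(6)→5·(6−2)≡20=u; n(13)→5·(13−2)≡3=d; n(13)→5·(13−2)≡3=d; m(12)→5·(12−2)≡24=y (all mod 26).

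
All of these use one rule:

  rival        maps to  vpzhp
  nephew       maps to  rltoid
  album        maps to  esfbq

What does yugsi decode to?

Shifts by position in rival: pos 0: r→v (+4), pos 1: i→p (+7), pos 2: v→z (+4), pos 3: a→h (+7) — repeating every 2. The shifts repeat in a cycle of length 2: positions 0,1,… shift by +4, +7, then the pattern repeats.
Decoding yugsi: y−4=u, u−7=n, g−4=c, s−7=l, i−4=e.

uncle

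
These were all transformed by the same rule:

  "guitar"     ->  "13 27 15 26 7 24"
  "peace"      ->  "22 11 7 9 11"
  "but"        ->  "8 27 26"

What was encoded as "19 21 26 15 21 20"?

motion

g is letter #7 and maps to 13: an offset of 6. The number is (letter's place in the alphabet, a=1) + 6.
Undoing it on 19 21 26 15 21 20: 19→(19−6)÷1=13=m, 21→(21−6)÷1=15=o, 26→(26−6)÷1=20=t, 15→(15−6)÷1=9=i, 21→(21−6)÷1=15=o, 20→(20−6)÷1=14=n.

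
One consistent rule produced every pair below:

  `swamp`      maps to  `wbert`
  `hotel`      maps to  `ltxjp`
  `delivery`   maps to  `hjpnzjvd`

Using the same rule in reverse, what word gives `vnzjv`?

A repeating key of period 2 is used — shifts +4, +5 over and over.
Reversing it on vnzjv: v−4=r, n−5=i, z−4=v, j−5=e, v−4=r.

river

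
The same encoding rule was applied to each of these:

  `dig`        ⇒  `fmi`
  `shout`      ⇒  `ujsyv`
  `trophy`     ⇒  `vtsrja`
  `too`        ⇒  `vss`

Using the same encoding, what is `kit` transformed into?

The rule splits by letter class: vowels +4, consonants +2.
For kit: k(cons)+2=m, i(vowel)+4=m, t(cons)+2=v.

mmv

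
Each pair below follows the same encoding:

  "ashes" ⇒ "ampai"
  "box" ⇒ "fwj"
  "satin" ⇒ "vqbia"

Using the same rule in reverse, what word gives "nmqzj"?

brief

The output letters match the input read backwards, each shifted +8: ashes reversed is sehsa. Read the word backwards and shift each letter +8.
Reversing it on nmqzj: shift back: n−8=f, m−8=e, q−8=i, z−8=r, j−8=b → feirb; then reverse → brief.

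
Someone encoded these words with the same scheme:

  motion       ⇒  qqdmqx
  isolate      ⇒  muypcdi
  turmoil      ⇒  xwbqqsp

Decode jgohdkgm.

Shifts by position in motion: pos 0: m→q (+4), pos 1: o→q (+2), pos 2: t→d (+10), pos 3: i→m (+4), pos 4: o→q (+2), pos 5: n→x (+10) — repeating every 3. It's a Vigenère-style cipher with numeric key [4,2,10]: position i shifts by key[i mod 3].
Undoing it on jgohdkgm: j−4=f, g−2=e, o−10=e, h−4=d, d−2=b, k−10=a, g−4=c, m−2=k.

feedback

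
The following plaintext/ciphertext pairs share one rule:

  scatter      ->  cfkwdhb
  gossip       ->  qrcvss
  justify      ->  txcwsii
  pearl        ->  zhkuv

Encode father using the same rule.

Shifts by position in scatter: pos 0: s→c (+10), pos 1: c→f (+3), pos 2: a→k (+10), pos 3: t→w (+3) — repeating every 2. It's a Vigenère-style cipher with numeric key [10,3]: position i shifts by key[i mod 2].
Applying it to father: f+10=p, a+3=d, t+10=d, h+3=k, e+10=o, r+3=u.

pddkou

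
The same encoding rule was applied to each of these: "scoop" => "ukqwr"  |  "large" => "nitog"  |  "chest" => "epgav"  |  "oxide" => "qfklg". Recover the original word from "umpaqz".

sensor

It's a Vigenère-style cipher with numeric key [2,8]: position i shifts by key[i mod 2].
Reversing it on umpaqz: u−2=s, m−8=e, p−2=n, a−8=s, q−2=o, z−8=r.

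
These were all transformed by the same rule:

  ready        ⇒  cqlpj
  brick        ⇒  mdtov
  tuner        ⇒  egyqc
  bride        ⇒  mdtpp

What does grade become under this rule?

rdlpp

The shifts repeat in a cycle of length 2: positions 0,1,… shift by +11, +12, then the pattern repeats.
On grade: g+11=r, r+12=d, a+11=l, d+12=p, e+11=p.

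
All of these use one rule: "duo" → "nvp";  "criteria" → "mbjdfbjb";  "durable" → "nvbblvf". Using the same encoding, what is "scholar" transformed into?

The shift depends on letter class: consonant d→n is +10, but vowel u→v is +1. The rule splits by letter class: vowels +1, consonants +10.
On scholar: s(cons)+10=c, c(cons)+10=m, h(cons)+10=r, o(vowel)+1=p, l(cons)+10=v, a(vowel)+1=b, r(cons)+10=b.

cmrpvbb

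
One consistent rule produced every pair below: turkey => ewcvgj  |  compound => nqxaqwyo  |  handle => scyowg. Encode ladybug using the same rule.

The shift depends on letter class: consonant t→e is +11, but vowel u→w is +2. Two shifts are in play — +2 for a/e/i/o/u, +11 for every other letter.
Applying it to ladybug: l(cons)+11=w, a(vowel)+2=c, d(cons)+11=o, y(cons)+11=j, b(cons)+11=m, u(vowel)+2=w, g(cons)+11=r.

wcojmwr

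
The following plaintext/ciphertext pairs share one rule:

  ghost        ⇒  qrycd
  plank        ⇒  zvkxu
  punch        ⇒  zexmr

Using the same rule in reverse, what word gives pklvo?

Compare letters: g→q is +10, h→r is +10, o→y is +10 — a constant shift. It's a constant shift of +10 (ROT10).
Decoding pklvo: p−10=f, k−10=a, l−10=b, v−10=l, o−10=e.

fable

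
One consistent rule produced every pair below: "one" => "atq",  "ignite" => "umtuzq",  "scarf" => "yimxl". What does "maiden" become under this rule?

smujqt

The shift depends on letter class: consonant n→t is +6, but vowel o→a is +12. Two shifts are in play — +12 for a/e/i/o/u, +6 for every other letter.
On maiden: m(cons)+6=s, a(vowel)+12=m, i(vowel)+12=u, d(cons)+6=j, e(vowel)+12=q, n(cons)+6=t.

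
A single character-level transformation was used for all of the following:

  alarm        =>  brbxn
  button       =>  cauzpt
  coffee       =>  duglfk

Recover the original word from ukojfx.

Shifts by position in alarm: pos 0: a→b (+1), pos 1: l→r (+6), pos 2: a→b (+1), pos 3: r→x (+6) — repeating every 2. The shifts repeat in a cycle of length 2: positions 0,1,… shift by +1, +6, then the pattern repeats.
Reversing it on ukojfx: u−1=t, k−6=e, o−1=n, j−6=d, f−1=e, x−6=r.

tender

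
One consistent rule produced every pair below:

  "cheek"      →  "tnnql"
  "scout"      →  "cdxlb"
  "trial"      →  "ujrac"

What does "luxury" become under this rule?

The output letters match the input read backwards, each shifted +9: cheek reversed is keehc. The word is reversed, then every letter is shifted forward by 9.
Applying it to luxury: reverse → yruxul; then shift: y+9=h, r+9=a, u+9=d, x+9=g, u+9=d, l+9=u.

hadgdu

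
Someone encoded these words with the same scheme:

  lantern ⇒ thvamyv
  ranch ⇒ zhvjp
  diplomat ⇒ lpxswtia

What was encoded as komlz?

Shifts by position in lantern: pos 0: l→t (+8), pos 1: a→h (+7), pos 2: n→v (+8), pos 3: t→a (+7) — repeating every 2. The shifts repeat in a cycle of length 2: positions 0,1,… shift by +8, +7, then the pattern repeats.
Reversing it on komlz: k−8=c, o−7=h, m−8=e, l−7=e, z−8=r.

cheer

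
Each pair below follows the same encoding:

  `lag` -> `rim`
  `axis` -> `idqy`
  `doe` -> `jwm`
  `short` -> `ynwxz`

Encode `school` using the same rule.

The shift depends on letter class: consonant l→r is +6, but vowel a→i is +8. The rule splits by letter class: vowels +8, consonants +6.
For school: s(cons)+6=y, c(cons)+6=i, h(cons)+6=n, o(vowel)+8=w, o(vowel)+8=w, l(cons)+6=r.

yinwwr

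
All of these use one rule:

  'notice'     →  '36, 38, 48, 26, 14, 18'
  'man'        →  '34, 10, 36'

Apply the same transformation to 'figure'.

The formula is n = 2×(alphabet index, a=1) + 8.
For figure: f=6→20, i=9→26, g=7→22, u=21→50, r=18→44, e=5→18.

20, 26, 22, 50, 44, 18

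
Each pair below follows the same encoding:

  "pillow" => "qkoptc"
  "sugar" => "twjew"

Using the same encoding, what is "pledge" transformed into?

qnhhlk

In pillow: p→q is +1, i→k is +2, l→o is +3, l→p is +4 — the shift increases by 1 each position. Letter i (0-indexed) is shifted by i+1, so successive shifts are 1, 2, 3, ….
On pledge: p+1=q, l+2=n, e+3=h, d+4=h, g+5=l, e+6=k.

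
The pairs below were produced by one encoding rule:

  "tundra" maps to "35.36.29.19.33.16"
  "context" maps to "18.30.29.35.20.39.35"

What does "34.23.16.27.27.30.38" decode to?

t is letter #20 and maps to 35: an offset of 15. Letters become their 1-based position plus 15 (so a→16, b→17, …).
Reversing it on 34.23.16.27.27.30.38: 34→(34−15)÷1=19=s, 23→(23−15)÷1=8=h, 16→(16−15)÷1=1=a, 27→(27−15)÷1=12=l, 27→(27−15)÷1=12=l, 30→(30−15)÷1=15=o, 38→(38−15)÷1=23=w.

shallow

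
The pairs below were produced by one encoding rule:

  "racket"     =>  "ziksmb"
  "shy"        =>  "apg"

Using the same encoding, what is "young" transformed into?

gwcvo

Every letter moves 8 places later in the alphabet, wrapping around z→a.
For young: y+8=g, o+8=w, u+8=c, n+8=v, g+8=o.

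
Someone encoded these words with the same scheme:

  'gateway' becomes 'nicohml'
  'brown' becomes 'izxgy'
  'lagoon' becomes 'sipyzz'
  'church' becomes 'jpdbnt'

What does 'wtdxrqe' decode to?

plunger

In gateway: g→n is +7, a→i is +8, t→c is +9, e→o is +10 — the shift increases by 1 each position. Each letter shifts forward by (position + 7), i.e. 7, 8, 9, … — the shift grows by one for each successive letter.
Undoing it on wtdxrqe: w−7=p, t−8=l, d−9=u, x−10=n, r−11=g, q−12=e, e−13=r.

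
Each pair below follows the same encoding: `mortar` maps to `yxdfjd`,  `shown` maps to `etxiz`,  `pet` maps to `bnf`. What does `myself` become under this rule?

ykenxr

The shift depends on letter class: consonant m→y is +12, but vowel o→x is +9. The rule splits by letter class: vowels +9, consonants +12.
Applying it to myself: m(cons)+12=y, y(cons)+12=k, s(cons)+12=e, e(vowel)+9=n, l(cons)+12=x, f(cons)+12=r.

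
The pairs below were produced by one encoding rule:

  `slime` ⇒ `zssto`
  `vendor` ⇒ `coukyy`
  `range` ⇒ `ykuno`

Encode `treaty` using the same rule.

ayokaf

The shift depends on letter class: consonant s→z is +7, but vowel i→s is +10. Vowels shift forward by 10 and consonants shift forward by 7.
On treaty: t(cons)+7=a, r(cons)+7=y, e(vowel)+10=o, a(vowel)+10=k, t(cons)+7=a, y(cons)+7=f.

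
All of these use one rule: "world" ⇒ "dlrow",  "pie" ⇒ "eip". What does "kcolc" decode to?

The word is simply reversed.
Undoing it on kcolc: then reverse → clock.

clock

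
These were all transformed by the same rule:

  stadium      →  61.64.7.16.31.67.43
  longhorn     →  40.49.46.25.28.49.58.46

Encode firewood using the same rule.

With a=1..z=26, the number is 3·pos + 4.
For firewood: f=6→22, i=9→31, r=18→58, e=5→19, w=23→73, o=15→49, o=15→49, d=4→16.

22.31.58.19.73.49.49.16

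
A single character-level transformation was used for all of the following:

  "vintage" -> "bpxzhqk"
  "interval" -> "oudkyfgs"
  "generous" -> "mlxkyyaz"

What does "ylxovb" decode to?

senior

Shifts by position in vintage: pos 0: v→b (+6), pos 1: i→p (+7), pos 2: n→x (+10), pos 3: t→z (+6), pos 4: a→h (+7), pos 5: g→q (+10) — repeating every 3. A repeating key of period 3 is used — shifts +6, +7, +10 over and over.
Undoing it on ylxovb: y−6=s, l−7=e, x−10=n, o−6=i, v−7=o, b−10=r.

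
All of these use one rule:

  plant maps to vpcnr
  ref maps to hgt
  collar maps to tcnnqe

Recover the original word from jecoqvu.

stomach

The output letters match the input read backwards, each shifted +2: plant reversed is tnalp. The word is reversed, then every letter is shifted forward by 2.
Decoding jecoqvu: shift back: j−2=h, e−2=c, c−2=a, o−2=m, q−2=o, v−2=t, u−2=s → hcamots; then reverse → stomach.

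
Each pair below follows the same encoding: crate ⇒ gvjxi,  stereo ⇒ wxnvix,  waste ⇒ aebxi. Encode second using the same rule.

A repeating key of period 3 is used — shifts +4, +4, +9 over and over.
Applying it to second: s+4=w, e+4=i, c+9=l, o+4=s, n+4=r, d+9=m.

wilsrm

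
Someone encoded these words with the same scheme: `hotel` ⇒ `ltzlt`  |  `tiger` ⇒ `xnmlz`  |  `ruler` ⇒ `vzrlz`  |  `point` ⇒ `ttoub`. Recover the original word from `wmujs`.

shock

Letter i (0-indexed) is shifted by i+4, so successive shifts are 4, 5, 6, ….
Undoing it on wmujs: w−4=s, m−5=h, u−6=o, j−7=c, s−8=k.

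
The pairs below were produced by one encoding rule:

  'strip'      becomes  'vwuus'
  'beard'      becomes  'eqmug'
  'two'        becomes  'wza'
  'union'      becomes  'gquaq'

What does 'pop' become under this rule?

sas

Two shifts are in play — +12 for a/e/i/o/u, +3 for every other letter.
On pop: p(cons)+3=s, o(vowel)+12=a, p(cons)+3=s.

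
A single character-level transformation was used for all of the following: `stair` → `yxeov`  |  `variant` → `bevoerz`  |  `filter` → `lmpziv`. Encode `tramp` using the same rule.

Shifts by position in stair: pos 0: s→y (+6), pos 1: t→x (+4), pos 2: a→e (+4), pos 3: i→o (+6), pos 4: r→v (+4) — repeating every 3. A repeating key of period 3 is used — shifts +6, +4, +4 over and over.
Applying it to tramp: t+6=z, r+4=v, a+4=e, m+6=s, p+4=t.

zvest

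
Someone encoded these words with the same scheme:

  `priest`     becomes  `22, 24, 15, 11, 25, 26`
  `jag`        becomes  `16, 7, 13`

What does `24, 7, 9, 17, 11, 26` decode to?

Each letter is replaced by its alphabet position (a=1..z=26) + 6.
Decoding 24, 7, 9, 17, 11, 26: 24→(24−6)÷1=18=r, 7→(7−6)÷1=1=a, 9→(9−6)÷1=3=c, 17→(17−6)÷1=11=k, 11→(11−6)÷1=5=e, 26→(26−6)÷1=20=t.

racket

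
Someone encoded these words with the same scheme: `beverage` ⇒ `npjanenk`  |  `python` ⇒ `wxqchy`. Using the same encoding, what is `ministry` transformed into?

The output letters match the input read backwards, each shifted +9: beverage reversed is egareveb. The word is reversed, then every letter is shifted forward by 9.
Applying it to ministry: reverse → yrtsinim; then shift: y+9=h, r+9=a, t+9=c, s+9=b, i+9=r, n+9=w, i+9=r, m+9=v.

hacbrwrv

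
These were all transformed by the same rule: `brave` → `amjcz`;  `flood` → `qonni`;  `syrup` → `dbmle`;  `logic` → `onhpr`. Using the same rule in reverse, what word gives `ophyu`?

light

b(1)→a(0) and r(17)→m(12) fit y≡17x+9 (mod 26); the inverse of 17 mod 26 is 23. Treating letters as 0–25, the rule is x ↦ 17x + 9 (mod 26).
Decoding ophyu: o(14)→23·(14−9)≡11=l; p(15)→23·(15−9)≡8=i; h(7)→23·(7−9)≡6=g; y(24)→23·(24−9)≡7=h; u(20)→23·(20−9)≡19=t (all mod 26).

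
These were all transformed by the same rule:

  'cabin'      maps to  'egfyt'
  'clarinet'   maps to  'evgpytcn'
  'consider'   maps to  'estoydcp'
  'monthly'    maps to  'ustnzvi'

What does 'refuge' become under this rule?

pcbmac

Each letter's alphabet position (a=0..z=25) is mapped through 25·x+6 mod 26 — an affine cipher.
For refuge: r(17)→25·17+6≡15=p; e(4)→25·4+6≡2=c; f(5)→25·5+6≡1=b; u(20)→25·20+6≡12=m; g(6)→25·6+6≡0=a; e(4)→25·4+6≡2=c (all mod 26).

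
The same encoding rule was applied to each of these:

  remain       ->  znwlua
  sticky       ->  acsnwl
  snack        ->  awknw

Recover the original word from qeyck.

In remain: r→z is +8, e→n is +9, m→w is +10, a→l is +11 — the shift increases by 1 each position. Letter i (0-indexed) is shifted by i+8, so successive shifts are 8, 9, 10, ….
Decoding qeyck: q−8=i, e−9=v, y−10=o, c−11=r, k−12=y.

ivory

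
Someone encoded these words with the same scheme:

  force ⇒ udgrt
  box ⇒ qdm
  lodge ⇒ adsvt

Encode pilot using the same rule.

Each letter is shifted forward by 15 in the alphabet (a Caesar shift of +15).
On pilot: p+15=e, i+15=x, l+15=a, o+15=d, t+15=i.

exadi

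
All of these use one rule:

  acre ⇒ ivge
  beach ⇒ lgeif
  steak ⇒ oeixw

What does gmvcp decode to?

lyric

The output letters match the input read backwards, each shifted +4: acre reversed is erca. The word is reversed, then every letter is shifted forward by 4.
Decoding gmvcp: shift back: g−4=c, m−4=i, v−4=r, c−4=y, p−4=l → ciryl; then reverse → lyric.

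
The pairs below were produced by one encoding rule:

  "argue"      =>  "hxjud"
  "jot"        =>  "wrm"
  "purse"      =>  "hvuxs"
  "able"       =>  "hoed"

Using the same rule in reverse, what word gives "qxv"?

sun

Two steps: reverse the string, then apply a Caesar shift of +3.
Decoding qxv: shift back: q−3=n, x−3=u, v−3=s → nus; then reverse → sun.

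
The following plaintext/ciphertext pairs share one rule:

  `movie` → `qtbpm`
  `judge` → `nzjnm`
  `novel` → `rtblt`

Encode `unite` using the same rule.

ysoam

In movie: m→q is +4, o→t is +5, v→b is +6, i→p is +7 — the shift increases by 1 each position. Letter i (0-indexed) is shifted by i+4, so successive shifts are 4, 5, 6, ….
Applying it to unite: u+4=y, n+5=s, i+6=o, t+7=a, e+8=m.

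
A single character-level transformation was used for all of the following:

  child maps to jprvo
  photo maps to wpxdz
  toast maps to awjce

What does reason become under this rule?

In child: c→j is +7, h→p is +8, i→r is +9, l→v is +10 — the shift increases by 1 each position. Letter i (0-indexed) is shifted by i+7, so successive shifts are 7, 8, 9, ….
On reason: r+7=y, e+8=m, a+9=j, s+10=c, o+11=z, n+12=z.

ymjczz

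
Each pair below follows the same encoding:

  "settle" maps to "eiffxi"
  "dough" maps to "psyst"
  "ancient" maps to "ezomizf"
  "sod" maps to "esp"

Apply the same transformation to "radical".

depmoex

The shift depends on letter class: consonant s→e is +12, but vowel e→i is +4. The rule splits by letter class: vowels +4, consonants +12.
For radical: r(cons)+12=d, a(vowel)+4=e, d(cons)+12=p, i(vowel)+4=m, c(cons)+12=o, a(vowel)+4=e, l(cons)+12=x.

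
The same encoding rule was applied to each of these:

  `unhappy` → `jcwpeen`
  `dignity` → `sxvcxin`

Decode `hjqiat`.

Compare letters: u→j is +15, n→c is +15, h→w is +15 — a constant shift. Every letter moves 15 places later in the alphabet, wrapping around z→a.
Undoing it on hjqiat: h−15=s, j−15=u, q−15=b, i−15=t, a−15=l, t−15=e.

subtle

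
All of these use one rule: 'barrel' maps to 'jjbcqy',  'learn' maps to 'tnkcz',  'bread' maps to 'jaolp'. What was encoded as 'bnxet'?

tenth

Each letter shifts forward by (position + 8), i.e. 8, 9, 10, … — the shift grows by one for each successive letter.
Undoing it on bnxet: b−8=t, n−9=e, x−10=n, e−11=t, t−12=h.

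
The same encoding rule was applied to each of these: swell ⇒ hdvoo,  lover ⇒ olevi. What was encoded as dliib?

worry

Each pair mirrors across the alphabet (s↔h, w↔d, e↔v): positions sum to 25. Each letter is replaced by its mirror in the alphabet: a↔z, b↔y, c↔x, and so on (the Atbash cipher).
Decoding dliib: d↔w, l↔o, i↔r, i↔r, b↔y.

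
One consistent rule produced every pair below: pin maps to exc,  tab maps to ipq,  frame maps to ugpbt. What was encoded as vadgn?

Compare letters: p→e is +15, i→x is +15, n→c is +15 — a constant shift. This is a Caesar cipher with shift 15.
Reversing it on vadgn: v−15=g, a−15=l, d−15=o, g−15=r, n−15=y.

glory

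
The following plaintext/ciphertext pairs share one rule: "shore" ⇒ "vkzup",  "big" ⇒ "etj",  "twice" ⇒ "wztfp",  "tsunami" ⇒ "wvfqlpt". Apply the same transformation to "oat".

zlw

Vowels shift forward by 11 and consonants shift forward by 3.
For oat: o(vowel)+11=z, a(vowel)+11=l, t(cons)+3=w.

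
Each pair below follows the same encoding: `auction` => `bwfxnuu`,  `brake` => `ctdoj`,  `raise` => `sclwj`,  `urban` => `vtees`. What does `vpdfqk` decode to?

In auction: a→b is +1, u→w is +2, c→f is +3, t→x is +4 — the shift increases by 1 each position. Letter i (0-indexed) is shifted by i+1, so successive shifts are 1, 2, 3, ….
Decoding vpdfqk: v−1=u, p−2=n, d−3=a, f−4=b, q−5=l, k−6=e.

unable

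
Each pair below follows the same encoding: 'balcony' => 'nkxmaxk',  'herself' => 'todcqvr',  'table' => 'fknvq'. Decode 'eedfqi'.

survey

A repeating key of period 2 is used — shifts +12, +10 over and over.
Undoing it on eedfqi: e−12=s, e−10=u, d−12=r, f−10=v, q−12=e, i−10=y.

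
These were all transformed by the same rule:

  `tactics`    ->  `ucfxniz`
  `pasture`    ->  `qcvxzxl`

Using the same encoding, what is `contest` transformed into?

dqqxjya

In tactics: t→u is +1, a→c is +2, c→f is +3, t→x is +4 — the shift increases by 1 each position. The shift increases by 1 at each position, starting from +1: 1, 2, 3, ….
Applying it to contest: c+1=d, o+2=q, n+3=q, t+4=x, e+5=j, s+6=y, t+7=a.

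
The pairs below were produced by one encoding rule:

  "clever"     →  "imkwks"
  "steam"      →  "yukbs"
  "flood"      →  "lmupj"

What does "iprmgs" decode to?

collar

The shifts repeat in a cycle of length 2: positions 0,1,… shift by +6, +1, then the pattern repeats.
Reversing it on iprmgs: i−6=c, p−1=o, r−6=l, m−1=l, g−6=a, s−1=r.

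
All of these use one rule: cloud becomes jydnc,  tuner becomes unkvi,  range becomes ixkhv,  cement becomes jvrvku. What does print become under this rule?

witku

c(2)→j(9) and l(11)→y(24) fit y≡19x+23 (mod 26); the inverse of 19 mod 26 is 11. Treating letters as 0–25, the rule is x ↦ 19x + 23 (mod 26).
Applying it to print: p(15)→19·15+23≡22=w; r(17)→19·17+23≡8=i; i(8)→19·8+23≡19=t; n(13)→19·13+23≡10=k; t(19)→19·19+23≡20=u (all mod 26).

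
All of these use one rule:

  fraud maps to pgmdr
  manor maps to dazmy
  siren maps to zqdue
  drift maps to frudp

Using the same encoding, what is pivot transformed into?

fahub

The output letters match the input read backwards, each shifted +12: fraud reversed is duarf. Two steps: reverse the string, then apply a Caesar shift of +12.
For pivot: reverse → tovip; then shift: t+12=f, o+12=a, v+12=h, i+12=u, p+12=b.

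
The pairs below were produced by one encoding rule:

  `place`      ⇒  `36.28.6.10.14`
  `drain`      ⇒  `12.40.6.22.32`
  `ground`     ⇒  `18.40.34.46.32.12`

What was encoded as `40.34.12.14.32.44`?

p(#16)→36 and l(#12)→28: differences scale by 2, so n = 2·pos + 4. The formula is n = 2×(alphabet index, a=1) + 4.
Reversing it on 40.34.12.14.32.44: 40→(40−4)÷2=18=r, 34→(34−4)÷2=15=o, 12→(12−4)÷2=4=d, 14→(14−4)÷2=5=e, 32→(32−4)÷2=14=n, 44→(44−4)÷2=20=t.

rodent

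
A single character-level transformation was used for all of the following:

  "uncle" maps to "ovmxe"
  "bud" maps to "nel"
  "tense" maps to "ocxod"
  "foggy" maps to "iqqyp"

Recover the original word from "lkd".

The output letters match the input read backwards, each shifted +10: uncle reversed is elcnu. Two steps: reverse the string, then apply a Caesar shift of +10.
Undoing it on lkd: shift back: l−10=b, k−10=a, d−10=t → bat; then reverse → tab.

tab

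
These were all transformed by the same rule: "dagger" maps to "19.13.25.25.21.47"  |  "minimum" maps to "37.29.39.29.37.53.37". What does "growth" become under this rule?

d(#4)→19 and a(#1)→13: differences scale by 2, so n = 2·pos + 11. The formula is n = 2×(alphabet index, a=1) + 11.
Applying it to growth: g=7→25, r=18→47, o=15→41, w=23→57, t=20→51, h=8→27.

25.47.41.57.51.27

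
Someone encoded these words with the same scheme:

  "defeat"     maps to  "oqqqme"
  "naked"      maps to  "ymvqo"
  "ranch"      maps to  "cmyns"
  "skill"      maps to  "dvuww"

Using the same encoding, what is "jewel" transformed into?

The shift depends on letter class: consonant d→o is +11, but vowel e→q is +12. The rule splits by letter class: vowels +12, consonants +11.
Applying it to jewel: j(cons)+11=u, e(vowel)+12=q, w(cons)+11=h, e(vowel)+12=q, l(cons)+11=w.

uqhqw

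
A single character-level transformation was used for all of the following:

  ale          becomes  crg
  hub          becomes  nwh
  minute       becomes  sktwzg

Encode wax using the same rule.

ccd

The shift depends on letter class: consonant l→r is +6, but vowel a→c is +2. Vowels shift forward by 2 and consonants shift forward by 6.
For wax: w(cons)+6=c, a(vowel)+2=c, x(cons)+6=d.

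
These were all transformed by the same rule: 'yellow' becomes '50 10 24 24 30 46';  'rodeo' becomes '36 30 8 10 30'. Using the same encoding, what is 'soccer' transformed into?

y(#25)→50 and e(#5)→10: differences scale by 2, so n = 2·pos + 0. With a=1..z=26, the number is 2·pos.
For soccer: s=19→38, o=15→30, c=3→6, c=3→6, e=5→10, r=18→36.

38 30 6 6 10 36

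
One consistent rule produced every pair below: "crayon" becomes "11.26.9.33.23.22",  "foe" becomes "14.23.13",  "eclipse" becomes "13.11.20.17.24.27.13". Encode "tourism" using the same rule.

28.23.29.26.17.27.21

c is letter #3 and maps to 11: an offset of 8. Each letter is replaced by its alphabet position (a=1..z=26) + 8.
For tourism: t=20→28, o=15→23, u=21→29, r=18→26, i=9→17, s=19→27, m=13→21.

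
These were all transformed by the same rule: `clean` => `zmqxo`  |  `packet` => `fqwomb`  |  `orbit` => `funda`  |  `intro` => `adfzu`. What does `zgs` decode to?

The output letters match the input read backwards, each shifted +12: clean reversed is naelc. Two steps: reverse the string, then apply a Caesar shift of +12.
Undoing it on zgs: shift back: z−12=n, g−12=u, s−12=g → nug; then reverse → gun.

gun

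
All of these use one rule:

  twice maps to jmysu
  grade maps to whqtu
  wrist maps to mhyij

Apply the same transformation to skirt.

iayhj

Compare letters: t→j is +16, w→m is +16, i→y is +16 — a constant shift. Each letter is shifted forward by 16 in the alphabet (a Caesar shift of +16).
On skirt: s+16=i, k+16=a, i+16=y, r+16=h, t+16=j.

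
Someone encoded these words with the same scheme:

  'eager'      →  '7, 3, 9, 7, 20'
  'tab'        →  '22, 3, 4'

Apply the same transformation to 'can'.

Letters become their 1-based position plus 2 (so a→3, b→4, …).
For can: c=3→5, a=1→3, n=14→16.

5, 3, 16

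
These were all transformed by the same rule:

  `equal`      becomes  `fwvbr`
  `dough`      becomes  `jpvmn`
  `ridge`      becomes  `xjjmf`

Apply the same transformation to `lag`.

The shift depends on letter class: consonant q→w is +6, but vowel e→f is +1. Vowels shift forward by 1 and consonants shift forward by 6.
On lag: l(cons)+6=r, a(vowel)+1=b, g(cons)+6=m.

rbm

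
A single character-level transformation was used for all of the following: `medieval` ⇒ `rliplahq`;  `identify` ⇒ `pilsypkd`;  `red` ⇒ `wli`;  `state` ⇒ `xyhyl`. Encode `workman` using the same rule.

The shift depends on letter class: consonant m→r is +5, but vowel e→l is +7. Vowels shift forward by 7 and consonants shift forward by 5.
On workman: w(cons)+5=b, o(vowel)+7=v, r(cons)+5=w, k(cons)+5=p, m(cons)+5=r, a(vowel)+7=h, n(cons)+5=s.

bvwprhs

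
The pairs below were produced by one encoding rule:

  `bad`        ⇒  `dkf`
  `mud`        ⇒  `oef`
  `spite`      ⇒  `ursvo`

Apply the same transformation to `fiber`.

hsdot

The shift depends on letter class: consonant b→d is +2, but vowel a→k is +10. Vowels shift forward by 10 and consonants shift forward by 2.
For fiber: f(cons)+2=h, i(vowel)+10=s, b(cons)+2=d, e(vowel)+10=o, r(cons)+2=t.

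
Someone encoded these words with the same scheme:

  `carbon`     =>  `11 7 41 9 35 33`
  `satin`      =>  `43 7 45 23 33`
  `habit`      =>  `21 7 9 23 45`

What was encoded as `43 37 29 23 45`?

split

c(#3)→11 and a(#1)→7: differences scale by 2, so n = 2·pos + 5. The formula is n = 2×(alphabet index, a=1) + 5.
Decoding 43 37 29 23 45: 43→(43−5)÷2=19=s, 37→(37−5)÷2=16=p, 29→(29−5)÷2=12=l, 23→(23−5)÷2=9=i, 45→(45−5)÷2=20=t.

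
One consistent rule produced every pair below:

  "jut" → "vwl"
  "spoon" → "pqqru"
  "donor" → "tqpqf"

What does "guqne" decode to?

close

Read the word backwards and shift each letter +2.
Reversing it on guqne: shift back: g−2=e, u−2=s, q−2=o, n−2=l, e−2=c → esolc; then reverse → close.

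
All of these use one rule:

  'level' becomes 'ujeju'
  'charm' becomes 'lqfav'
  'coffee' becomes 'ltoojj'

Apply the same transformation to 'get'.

The shift depends on letter class: consonant l→u is +9, but vowel e→j is +5. Vowels shift forward by 5 and consonants shift forward by 9.
For get: g(cons)+9=p, e(vowel)+5=j, t(cons)+9=c.

pjc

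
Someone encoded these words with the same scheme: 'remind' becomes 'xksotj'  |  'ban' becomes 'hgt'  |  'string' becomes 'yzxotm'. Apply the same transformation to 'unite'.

Compare letters: r→x is +6, e→k is +6, m→s is +6 — a constant shift. Each letter is shifted forward by 6 in the alphabet (a Caesar shift of +6).
For unite: u+6=a, n+6=t, i+6=o, t+6=z, e+6=k.

atozk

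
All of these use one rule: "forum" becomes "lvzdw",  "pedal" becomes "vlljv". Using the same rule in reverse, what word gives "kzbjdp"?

In forum: f→l is +6, o→v is +7, r→z is +8, u→d is +9 — the shift increases by 1 each position. The shift increases by 1 at each position, starting from +6: 6, 7, 8, ….
Undoing it on kzbjdp: k−6=e, z−7=s, b−8=t, j−9=a, d−10=t, p−11=e.

estate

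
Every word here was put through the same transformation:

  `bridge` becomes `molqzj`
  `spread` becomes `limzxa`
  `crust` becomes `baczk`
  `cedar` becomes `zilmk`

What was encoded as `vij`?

The output letters match the input read backwards, each shifted +8: bridge reversed is egdirb. Read the word backwards and shift each letter +8.
Undoing it on vij: shift back: v−8=n, i−8=a, j−8=b → nab; then reverse → ban.

ban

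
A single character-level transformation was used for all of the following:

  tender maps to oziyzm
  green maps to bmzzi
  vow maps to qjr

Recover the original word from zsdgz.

Every letter moves 21 places later in the alphabet, wrapping around z→a.
Reversing it on zsdgz: z−21=e, s−21=x, d−21=i, g−21=l, z−21=e.

exile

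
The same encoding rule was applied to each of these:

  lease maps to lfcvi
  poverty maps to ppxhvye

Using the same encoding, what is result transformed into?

Letter i (0-indexed) is shifted by i+0, so successive shifts are 0, 1, 2, ….
On result: r+0=r, e+1=f, s+2=u, u+3=x, l+4=p, t+5=y.

rfuxpy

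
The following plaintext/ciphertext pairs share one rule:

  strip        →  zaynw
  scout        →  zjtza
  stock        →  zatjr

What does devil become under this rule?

kjcns

Two shifts are in play — +5 for a/e/i/o/u, +7 for every other letter.
On devil: d(cons)+7=k, e(vowel)+5=j, v(cons)+7=c, i(vowel)+5=n, l(cons)+7=s.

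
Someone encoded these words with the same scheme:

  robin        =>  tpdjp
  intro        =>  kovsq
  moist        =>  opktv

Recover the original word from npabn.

Shifts by position in robin: pos 0: r→t (+2), pos 1: o→p (+1), pos 2: b→d (+2), pos 3: i→j (+1) — repeating every 2. The shifts repeat in a cycle of length 2: positions 0,1,… shift by +2, +1, then the pattern repeats.
Reversing it on npabn: n−2=l, p−1=o, a−2=y, b−1=a, n−2=l.

loyal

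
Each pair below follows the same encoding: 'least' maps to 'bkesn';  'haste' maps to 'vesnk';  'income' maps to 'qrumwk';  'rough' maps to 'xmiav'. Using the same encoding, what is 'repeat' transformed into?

xkhken

l(11)→b(1) and e(4)→k(10) fit y≡21x+4 (mod 26); the inverse of 21 mod 26 is 5. Each letter's alphabet position (a=0..z=25) is mapped through 21·x+4 mod 26 — an affine cipher.
Applying it to repeat: r(17)→21·17+4≡23=x; e(4)→21·4+4≡10=k; p(15)→21·15+4≡7=h; e(4)→21·4+4≡10=k; a(0)→21·0+4≡4=e; t(19)→21·19+4≡13=n (all mod 26).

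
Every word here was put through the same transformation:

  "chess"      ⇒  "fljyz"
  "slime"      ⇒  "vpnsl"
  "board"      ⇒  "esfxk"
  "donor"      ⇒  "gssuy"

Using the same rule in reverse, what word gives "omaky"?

liver

In chess: c→f is +3, h→l is +4, e→j is +5, s→y is +6 — the shift increases by 1 each position. Each letter shifts forward by (position + 3), i.e. 3, 4, 5, … — the shift grows by one for each successive letter.
Reversing it on omaky: o−3=l, m−4=i, a−5=v, k−6=e, y−7=r.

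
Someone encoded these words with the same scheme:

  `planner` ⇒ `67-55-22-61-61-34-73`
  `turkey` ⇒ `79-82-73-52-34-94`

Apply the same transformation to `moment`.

58-64-58-34-61-79

p(#16)→67 and l(#12)→55: differences scale by 3, so n = 3·pos + 19. The formula is n = 3×(alphabet index, a=1) + 19.
For moment: m=13→58, o=15→64, m=13→58, e=5→34, n=14→61, t=20→79.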